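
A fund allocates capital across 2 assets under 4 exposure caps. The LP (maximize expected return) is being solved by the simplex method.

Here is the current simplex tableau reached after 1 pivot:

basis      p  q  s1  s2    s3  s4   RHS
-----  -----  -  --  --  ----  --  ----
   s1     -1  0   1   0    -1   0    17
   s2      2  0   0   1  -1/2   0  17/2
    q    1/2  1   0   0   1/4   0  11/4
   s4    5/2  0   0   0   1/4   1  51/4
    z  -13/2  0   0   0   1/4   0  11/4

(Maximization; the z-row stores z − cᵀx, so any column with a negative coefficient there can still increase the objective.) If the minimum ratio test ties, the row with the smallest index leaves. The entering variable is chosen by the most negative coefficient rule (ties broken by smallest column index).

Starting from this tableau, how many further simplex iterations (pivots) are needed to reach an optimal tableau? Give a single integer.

2

pivot: p in, s2 out → z = 243/8
pivot: s3 in, q out → z = 98/3
No improving column remains; optimal.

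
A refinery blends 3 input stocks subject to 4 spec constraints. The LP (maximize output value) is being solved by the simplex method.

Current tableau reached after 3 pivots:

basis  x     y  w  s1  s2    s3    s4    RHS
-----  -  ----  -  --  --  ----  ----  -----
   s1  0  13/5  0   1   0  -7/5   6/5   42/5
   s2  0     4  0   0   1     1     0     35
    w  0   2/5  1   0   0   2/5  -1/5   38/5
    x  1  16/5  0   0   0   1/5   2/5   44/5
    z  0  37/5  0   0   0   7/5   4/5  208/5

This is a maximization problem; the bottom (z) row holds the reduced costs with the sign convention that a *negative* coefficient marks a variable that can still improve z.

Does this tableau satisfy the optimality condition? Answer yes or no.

yes

No objective-row coefficient is strictly negative, so no entering variable exists; the tableau is optimal.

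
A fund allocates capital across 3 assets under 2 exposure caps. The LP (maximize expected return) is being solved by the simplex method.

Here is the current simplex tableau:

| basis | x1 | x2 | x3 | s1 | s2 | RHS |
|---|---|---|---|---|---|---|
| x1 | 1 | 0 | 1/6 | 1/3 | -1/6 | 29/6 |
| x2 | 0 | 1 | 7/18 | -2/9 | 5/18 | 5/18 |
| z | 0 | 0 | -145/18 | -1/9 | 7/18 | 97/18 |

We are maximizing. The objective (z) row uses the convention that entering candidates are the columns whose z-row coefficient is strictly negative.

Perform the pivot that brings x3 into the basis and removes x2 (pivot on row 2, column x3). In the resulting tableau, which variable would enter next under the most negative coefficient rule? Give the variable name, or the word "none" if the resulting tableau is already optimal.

s1

Pivot element 7/18. New z-row = old z-row − (-145/18)·(row 2/(7/18)).
Updated z-row coefficients: x1: 0, x2: 145/7, x3: 0, s1: -33/7, s2: 43/7.
The most negative is -33/7 in column s1, so s1 would enter next.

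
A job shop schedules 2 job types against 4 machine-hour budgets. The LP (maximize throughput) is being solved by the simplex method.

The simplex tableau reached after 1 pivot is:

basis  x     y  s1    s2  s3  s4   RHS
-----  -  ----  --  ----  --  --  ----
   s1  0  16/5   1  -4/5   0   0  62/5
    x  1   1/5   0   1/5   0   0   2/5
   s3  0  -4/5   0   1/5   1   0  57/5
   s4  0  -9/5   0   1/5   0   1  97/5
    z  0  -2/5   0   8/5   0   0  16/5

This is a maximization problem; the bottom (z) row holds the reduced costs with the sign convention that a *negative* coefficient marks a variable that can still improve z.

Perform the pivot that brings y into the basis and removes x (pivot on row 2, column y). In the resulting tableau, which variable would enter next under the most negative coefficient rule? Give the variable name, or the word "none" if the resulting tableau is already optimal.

none

Pivot element 1/5. New z-row = old z-row − (-2/5)·(row 2/(1/5)).
Updated z-row coefficients: x: 2, y: 0, s1: 0, s2: 2, s3: 0, s4: 0.
No coefficient is strictly negative; the tableau after this pivot is optimal.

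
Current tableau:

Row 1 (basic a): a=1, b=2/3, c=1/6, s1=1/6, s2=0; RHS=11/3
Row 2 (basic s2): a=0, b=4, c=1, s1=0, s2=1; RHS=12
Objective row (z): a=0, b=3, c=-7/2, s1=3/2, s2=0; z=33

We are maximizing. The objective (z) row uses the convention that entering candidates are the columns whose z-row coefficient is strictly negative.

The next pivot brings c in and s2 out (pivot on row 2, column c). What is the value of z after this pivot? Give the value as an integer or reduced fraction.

75

Minimum ratio for c: 12/1 = 12.
z changes by −(z-row coeff of c)·ratio = −(-7/2)·12 = 42.
New z = 33 + 42 = 75.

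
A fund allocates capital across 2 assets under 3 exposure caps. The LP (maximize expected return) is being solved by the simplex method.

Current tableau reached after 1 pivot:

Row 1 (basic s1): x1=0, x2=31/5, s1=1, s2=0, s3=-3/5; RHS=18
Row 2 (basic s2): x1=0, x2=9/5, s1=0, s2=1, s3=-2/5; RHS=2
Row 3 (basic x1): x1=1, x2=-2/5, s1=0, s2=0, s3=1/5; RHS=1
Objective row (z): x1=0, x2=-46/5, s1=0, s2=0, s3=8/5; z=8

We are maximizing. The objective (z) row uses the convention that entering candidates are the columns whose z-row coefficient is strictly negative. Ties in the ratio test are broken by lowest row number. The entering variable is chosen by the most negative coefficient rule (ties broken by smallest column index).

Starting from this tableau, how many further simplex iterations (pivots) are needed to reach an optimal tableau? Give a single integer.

2

pivot: x2 in, s2 out → z = 164/9
pivot: s3 in, x1 out → z = 24
No improving column remains; optimal.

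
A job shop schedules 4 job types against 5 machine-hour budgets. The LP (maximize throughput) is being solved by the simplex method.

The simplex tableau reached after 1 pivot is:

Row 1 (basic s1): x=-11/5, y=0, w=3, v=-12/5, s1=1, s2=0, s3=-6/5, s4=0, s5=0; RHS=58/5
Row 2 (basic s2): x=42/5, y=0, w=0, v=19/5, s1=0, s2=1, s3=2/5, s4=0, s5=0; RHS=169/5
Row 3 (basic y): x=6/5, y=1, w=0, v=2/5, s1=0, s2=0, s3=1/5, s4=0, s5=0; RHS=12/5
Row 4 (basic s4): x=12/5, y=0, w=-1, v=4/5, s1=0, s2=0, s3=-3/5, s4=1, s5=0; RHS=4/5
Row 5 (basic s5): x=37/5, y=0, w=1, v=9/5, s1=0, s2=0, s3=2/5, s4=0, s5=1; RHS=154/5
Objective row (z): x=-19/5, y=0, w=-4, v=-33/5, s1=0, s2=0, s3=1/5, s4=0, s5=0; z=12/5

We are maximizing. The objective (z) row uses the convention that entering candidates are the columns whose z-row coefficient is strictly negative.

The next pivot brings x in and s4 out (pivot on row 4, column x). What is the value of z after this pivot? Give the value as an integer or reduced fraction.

11/3

Minimum ratio for x: (4/5)/(12/5) = 1/3.
z changes by −(z-row coeff of x)·ratio = −(-19/5)·(1/3) = 19/15.
New z = 12/5 + (19/15) = 11/3.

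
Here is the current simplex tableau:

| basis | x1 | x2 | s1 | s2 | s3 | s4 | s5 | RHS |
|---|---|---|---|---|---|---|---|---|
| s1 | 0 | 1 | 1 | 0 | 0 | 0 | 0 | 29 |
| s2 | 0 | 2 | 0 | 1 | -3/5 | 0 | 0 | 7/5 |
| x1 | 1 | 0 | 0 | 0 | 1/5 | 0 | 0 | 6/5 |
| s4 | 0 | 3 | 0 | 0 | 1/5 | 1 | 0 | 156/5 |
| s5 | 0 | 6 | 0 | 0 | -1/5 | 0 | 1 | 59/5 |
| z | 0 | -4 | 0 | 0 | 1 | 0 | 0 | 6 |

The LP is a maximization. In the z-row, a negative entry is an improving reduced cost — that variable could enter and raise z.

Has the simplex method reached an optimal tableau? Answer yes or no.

no

Column x2 has objective-row coefficient -4, which is negative; an improving pivot exists, so not yet optimal.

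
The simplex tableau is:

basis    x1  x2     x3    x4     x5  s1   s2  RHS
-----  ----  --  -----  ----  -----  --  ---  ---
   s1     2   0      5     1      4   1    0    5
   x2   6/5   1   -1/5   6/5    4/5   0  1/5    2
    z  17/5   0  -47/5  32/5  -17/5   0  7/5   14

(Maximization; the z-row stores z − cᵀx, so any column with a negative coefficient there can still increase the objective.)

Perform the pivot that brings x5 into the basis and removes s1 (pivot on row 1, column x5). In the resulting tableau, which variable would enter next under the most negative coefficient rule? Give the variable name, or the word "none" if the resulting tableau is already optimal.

x3

Pivot element 4. New z-row = old z-row − (-17/5)·(row 1/4).
Updated z-row coefficients: x1: 51/10, x2: 0, x3: -103/20, x4: 29/4, x5: 0, s1: 17/20, s2: 7/5.
The most negative is -103/20 in column x3, so x3 would enter next.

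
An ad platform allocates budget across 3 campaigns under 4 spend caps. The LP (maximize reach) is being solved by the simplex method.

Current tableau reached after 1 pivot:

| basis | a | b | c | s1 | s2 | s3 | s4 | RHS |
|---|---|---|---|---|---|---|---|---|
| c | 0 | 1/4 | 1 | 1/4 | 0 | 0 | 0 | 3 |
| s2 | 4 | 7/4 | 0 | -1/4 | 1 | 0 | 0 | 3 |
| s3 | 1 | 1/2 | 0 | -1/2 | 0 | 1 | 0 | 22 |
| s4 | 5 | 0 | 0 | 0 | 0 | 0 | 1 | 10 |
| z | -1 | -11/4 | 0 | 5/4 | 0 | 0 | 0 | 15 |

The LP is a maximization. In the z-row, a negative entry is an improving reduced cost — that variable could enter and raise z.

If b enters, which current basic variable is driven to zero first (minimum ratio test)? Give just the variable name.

Ratios: row 1 (c): 3/(1/4) = 12; row 2 (s2): 3/(7/4) = 12/7; row 3 (s3): 22/(1/2) = 44; row 4 (s4): entry 0 ≤ 0, skip.
Minimum ratio 12/7 is in the s2 row, so s2 leaves.

s2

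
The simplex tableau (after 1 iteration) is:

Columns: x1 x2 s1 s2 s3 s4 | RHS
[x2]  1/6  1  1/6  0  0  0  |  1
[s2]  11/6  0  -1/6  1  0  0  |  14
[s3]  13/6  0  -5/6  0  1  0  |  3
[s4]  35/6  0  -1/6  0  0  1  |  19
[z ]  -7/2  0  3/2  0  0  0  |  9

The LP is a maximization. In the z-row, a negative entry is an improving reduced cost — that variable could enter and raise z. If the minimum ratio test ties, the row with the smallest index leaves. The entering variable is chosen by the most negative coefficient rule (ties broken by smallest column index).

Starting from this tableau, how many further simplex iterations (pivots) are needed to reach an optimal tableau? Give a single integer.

1

pivot: x1 in, s3 out → z = 180/13
No improving column remains; optimal.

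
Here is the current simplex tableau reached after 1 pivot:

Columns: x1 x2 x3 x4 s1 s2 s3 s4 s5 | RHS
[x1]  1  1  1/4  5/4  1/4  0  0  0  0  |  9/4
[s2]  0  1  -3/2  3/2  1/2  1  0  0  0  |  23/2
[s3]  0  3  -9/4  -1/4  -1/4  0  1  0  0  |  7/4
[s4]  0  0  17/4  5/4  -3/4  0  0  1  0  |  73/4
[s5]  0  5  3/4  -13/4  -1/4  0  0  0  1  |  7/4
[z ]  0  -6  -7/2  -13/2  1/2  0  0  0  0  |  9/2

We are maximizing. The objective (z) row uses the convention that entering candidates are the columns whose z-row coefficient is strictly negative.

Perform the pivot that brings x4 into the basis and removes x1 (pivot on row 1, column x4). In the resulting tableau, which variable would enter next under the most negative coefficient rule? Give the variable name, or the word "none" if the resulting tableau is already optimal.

x3

Pivot element 5/4. New z-row = old z-row − (-13/2)·(row 1/(5/4)).
Updated z-row coefficients: x1: 26/5, x2: -4/5, x3: -11/5, x4: 0, s1: 9/5, s2: 0, s3: 0, s4: 0, s5: 0.
The most negative is -11/5 in column x3, so x3 would enter next.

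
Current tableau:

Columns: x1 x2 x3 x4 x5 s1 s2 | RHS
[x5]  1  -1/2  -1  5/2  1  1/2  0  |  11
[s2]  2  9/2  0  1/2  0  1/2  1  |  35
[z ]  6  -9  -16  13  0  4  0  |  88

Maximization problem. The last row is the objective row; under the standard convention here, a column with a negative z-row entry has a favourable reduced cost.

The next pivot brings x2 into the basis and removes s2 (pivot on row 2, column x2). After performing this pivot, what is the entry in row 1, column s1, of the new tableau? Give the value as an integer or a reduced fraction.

5/9

Pivot element is row 2, column x2: 9/2.
Normalize row 2: new (row 2, s1) = (1/2)/(9/2) = 1/9.
row 1 ← row 1 − (-1/2)·(new row 2): 1/2 − (-1/2)·(1/9) = 5/9.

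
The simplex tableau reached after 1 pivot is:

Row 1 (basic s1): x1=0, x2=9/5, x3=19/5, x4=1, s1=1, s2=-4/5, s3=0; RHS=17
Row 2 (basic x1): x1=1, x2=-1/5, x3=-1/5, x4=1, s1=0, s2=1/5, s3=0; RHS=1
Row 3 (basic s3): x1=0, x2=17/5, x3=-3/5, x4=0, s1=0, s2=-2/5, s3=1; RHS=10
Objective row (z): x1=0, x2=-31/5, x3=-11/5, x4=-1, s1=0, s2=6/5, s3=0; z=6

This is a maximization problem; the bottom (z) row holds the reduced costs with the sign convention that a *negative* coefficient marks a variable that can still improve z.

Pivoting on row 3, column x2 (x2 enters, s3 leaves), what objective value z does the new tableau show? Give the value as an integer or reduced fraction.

412/17

Minimum ratio for x2: 10/(17/5) = 50/17.
z changes by −(z-row coeff of x2)·ratio = −(-31/5)·(50/17) = 310/17.
New z = 6 + (310/17) = 412/17.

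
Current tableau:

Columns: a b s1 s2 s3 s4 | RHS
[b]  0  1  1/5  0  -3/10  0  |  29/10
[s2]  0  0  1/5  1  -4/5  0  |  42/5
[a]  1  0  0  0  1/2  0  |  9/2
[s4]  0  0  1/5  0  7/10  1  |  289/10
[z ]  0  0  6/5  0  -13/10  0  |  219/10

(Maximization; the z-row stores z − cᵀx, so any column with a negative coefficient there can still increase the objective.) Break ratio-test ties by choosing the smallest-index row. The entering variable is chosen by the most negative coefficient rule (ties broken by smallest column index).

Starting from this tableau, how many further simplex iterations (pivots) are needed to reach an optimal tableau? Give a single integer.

1

pivot: s3 in, a out → z = 168/5
No improving column remains; optimal.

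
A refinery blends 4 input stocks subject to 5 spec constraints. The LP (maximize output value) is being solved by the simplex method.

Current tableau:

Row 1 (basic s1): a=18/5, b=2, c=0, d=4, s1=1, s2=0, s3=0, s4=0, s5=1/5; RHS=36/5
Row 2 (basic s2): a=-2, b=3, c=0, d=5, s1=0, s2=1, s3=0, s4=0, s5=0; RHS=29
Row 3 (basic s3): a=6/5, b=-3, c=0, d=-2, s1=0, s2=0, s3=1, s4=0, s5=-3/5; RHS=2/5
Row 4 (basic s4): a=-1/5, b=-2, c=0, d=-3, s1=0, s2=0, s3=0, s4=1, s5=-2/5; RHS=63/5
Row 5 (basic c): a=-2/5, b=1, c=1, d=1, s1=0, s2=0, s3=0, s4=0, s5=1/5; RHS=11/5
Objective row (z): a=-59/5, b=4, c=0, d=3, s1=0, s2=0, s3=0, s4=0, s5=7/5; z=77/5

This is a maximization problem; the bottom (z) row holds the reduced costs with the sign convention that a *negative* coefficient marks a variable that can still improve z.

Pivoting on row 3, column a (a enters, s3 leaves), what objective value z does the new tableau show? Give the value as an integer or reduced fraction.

58/3

Minimum ratio for a: (2/5)/(6/5) = 1/3.
z changes by −(z-row coeff of a)·ratio = −(-59/5)·(1/3) = 59/15.
New z = 77/5 + (59/15) = 58/3.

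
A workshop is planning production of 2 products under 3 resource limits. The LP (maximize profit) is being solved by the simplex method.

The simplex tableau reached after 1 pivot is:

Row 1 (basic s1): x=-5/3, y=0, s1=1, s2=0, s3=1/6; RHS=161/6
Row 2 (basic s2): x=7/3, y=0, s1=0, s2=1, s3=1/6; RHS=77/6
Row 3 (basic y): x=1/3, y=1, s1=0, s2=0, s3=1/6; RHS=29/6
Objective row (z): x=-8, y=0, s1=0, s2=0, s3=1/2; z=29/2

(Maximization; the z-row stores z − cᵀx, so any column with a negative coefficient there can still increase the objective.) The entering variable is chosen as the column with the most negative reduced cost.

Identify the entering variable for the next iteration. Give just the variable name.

Objective-row coefficients: x: -8, y: 0, s1: 0, s2: 0, s3: 1/2.
The most negative is -8 in column x, so x enters.

x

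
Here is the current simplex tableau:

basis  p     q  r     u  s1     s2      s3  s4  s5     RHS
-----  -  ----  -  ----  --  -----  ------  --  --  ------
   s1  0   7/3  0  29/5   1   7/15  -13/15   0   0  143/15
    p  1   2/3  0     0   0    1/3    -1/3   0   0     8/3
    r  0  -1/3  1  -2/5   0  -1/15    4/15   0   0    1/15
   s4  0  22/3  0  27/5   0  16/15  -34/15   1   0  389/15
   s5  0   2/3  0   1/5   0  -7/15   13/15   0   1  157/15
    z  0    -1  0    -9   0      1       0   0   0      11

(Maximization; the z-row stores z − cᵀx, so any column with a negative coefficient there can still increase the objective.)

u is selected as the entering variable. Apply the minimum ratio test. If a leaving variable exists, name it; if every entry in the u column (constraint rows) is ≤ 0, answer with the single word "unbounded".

Ratios: row 1 (s1): (143/15)/(29/5) = 143/87; row 2 (p): entry 0 ≤ 0, skip; row 3 (r): entry -2/5 ≤ 0, skip; row 4 (s4): (389/15)/(27/5) = 389/81; row 5 (s5): (157/15)/(1/5) = 157/3.
Minimum ratio is in the s1 row, so s1 leaves.

s1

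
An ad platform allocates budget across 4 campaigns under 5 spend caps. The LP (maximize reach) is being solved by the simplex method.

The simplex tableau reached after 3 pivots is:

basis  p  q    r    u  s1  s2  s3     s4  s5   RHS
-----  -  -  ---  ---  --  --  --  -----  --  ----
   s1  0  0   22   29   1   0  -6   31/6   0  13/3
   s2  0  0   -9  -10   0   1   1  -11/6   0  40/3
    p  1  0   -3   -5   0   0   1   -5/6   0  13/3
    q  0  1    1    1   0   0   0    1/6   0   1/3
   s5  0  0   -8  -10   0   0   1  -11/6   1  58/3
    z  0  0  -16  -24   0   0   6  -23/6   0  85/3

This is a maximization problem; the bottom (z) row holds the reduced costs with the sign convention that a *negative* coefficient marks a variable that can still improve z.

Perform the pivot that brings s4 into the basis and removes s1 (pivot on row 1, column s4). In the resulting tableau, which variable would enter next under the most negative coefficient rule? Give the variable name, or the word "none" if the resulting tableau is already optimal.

u

Pivot element 31/6. New z-row = old z-row − (-23/6)·(row 1/(31/6)).
Updated z-row coefficients: p: 0, q: 0, r: 10/31, u: -77/31, s1: 23/31, s2: 0, s3: 48/31, s4: 0, s5: 0.
The most negative is -77/31 in column u, so u would enter next.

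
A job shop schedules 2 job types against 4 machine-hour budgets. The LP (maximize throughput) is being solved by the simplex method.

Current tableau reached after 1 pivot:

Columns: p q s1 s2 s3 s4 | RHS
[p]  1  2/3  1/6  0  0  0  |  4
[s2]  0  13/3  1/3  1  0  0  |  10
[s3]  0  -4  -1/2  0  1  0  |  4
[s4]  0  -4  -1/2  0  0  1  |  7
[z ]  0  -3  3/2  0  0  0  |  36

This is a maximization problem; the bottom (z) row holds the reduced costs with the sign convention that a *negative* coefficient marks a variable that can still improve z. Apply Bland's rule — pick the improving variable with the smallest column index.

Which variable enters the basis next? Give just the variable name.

Objective-row coefficients: p: 0, q: -3, s1: 3/2, s2: 0, s3: 0, s4: 0.
Improving columns: q. Bland's rule picks the smallest column index → q.

q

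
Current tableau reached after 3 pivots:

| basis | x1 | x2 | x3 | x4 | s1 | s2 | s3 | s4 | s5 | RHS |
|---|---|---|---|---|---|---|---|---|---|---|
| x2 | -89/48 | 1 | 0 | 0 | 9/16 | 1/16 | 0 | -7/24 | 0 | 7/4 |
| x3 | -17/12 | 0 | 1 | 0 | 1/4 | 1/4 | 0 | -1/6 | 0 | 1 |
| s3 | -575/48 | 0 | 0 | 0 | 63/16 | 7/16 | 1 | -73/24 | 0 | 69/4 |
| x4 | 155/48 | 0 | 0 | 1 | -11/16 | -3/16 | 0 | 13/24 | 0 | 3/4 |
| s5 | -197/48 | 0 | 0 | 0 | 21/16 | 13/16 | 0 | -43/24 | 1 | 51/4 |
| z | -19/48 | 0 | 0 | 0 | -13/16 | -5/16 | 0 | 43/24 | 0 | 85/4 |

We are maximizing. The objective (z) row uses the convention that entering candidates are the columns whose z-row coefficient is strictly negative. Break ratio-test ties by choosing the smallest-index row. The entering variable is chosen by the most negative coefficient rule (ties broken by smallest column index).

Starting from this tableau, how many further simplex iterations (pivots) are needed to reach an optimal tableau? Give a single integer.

3

pivot: s1 in, x2 out → z = 214/9
pivot: x1 in, x4 out → z = 33
pivot: s2 in, s5 out → z = 119/3
No improving column remains; optimal.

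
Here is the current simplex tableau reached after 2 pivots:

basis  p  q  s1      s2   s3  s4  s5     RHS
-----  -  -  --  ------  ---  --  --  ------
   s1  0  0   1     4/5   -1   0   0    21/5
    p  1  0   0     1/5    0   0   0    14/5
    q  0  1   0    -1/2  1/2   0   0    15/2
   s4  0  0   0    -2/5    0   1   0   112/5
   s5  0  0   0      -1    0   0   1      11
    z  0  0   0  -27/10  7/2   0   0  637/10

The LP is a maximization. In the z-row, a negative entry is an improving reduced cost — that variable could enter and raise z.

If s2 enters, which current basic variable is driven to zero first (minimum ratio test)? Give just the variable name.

Ratios: row 1 (s1): (21/5)/(4/5) = 21/4; row 2 (p): (14/5)/(1/5) = 14; row 3 (q): entry -1/2 ≤ 0, skip; row 4 (s4): entry -2/5 ≤ 0, skip; row 5 (s5): entry -1 ≤ 0, skip.
Minimum ratio 21/4 is in the s1 row, so s1 leaves.

s1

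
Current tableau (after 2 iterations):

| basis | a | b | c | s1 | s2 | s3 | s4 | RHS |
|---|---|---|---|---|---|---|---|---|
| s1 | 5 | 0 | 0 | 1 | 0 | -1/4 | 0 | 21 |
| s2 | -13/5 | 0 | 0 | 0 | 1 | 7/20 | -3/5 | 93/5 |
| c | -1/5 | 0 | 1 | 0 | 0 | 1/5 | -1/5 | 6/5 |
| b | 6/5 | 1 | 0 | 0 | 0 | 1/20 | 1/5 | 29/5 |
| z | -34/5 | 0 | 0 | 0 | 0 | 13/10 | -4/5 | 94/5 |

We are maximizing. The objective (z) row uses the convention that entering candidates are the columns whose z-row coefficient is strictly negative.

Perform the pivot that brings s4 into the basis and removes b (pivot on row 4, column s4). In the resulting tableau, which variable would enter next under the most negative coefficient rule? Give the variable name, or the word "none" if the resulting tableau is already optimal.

Pivot element 1/5. New z-row = old z-row − (-4/5)·(row 4/(1/5)).
Updated z-row coefficients: a: -2, b: 4, c: 0, s1: 0, s2: 0, s3: 3/2, s4: 0.
The most negative is -2 in column a, so a would enter next.

a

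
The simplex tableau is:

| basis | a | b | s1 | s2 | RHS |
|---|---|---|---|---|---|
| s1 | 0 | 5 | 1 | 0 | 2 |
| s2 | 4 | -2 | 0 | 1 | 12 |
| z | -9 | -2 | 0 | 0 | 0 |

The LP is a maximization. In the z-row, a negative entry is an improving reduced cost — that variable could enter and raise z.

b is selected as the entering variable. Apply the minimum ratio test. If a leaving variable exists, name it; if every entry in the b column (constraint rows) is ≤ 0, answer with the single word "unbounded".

Ratios: row 1 (s1): 2/5 = 2/5; row 2 (s2): entry -2 ≤ 0, skip.
Minimum ratio is in the s1 row, so s1 leaves.

s1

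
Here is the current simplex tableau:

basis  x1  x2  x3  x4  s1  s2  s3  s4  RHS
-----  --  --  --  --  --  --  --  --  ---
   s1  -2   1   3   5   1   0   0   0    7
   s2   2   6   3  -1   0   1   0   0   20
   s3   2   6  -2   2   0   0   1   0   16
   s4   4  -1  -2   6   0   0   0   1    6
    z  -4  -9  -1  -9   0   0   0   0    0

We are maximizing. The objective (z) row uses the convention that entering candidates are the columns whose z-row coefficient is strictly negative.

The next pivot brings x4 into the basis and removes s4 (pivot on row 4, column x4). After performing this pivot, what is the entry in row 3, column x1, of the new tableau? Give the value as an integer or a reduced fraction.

2/3

Pivot element is row 4, column x4: 6.
Normalize row 4: new (row 4, x1) = 4/6 = 2/3.
row 3 ← row 3 − 2·(new row 4): 2 − 2·(2/3) = 2/3.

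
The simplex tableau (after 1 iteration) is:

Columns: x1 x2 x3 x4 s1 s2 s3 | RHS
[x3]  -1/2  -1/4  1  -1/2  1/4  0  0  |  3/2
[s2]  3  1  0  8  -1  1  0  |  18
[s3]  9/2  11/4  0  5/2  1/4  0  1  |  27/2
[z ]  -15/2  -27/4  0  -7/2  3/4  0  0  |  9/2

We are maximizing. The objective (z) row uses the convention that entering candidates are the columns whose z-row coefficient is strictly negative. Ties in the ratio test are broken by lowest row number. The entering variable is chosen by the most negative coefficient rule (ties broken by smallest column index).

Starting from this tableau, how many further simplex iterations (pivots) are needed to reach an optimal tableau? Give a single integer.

2

pivot: x1 in, s3 out → z = 27
pivot: x2 in, x1 out → z = 414/11
No improving column remains; optimal.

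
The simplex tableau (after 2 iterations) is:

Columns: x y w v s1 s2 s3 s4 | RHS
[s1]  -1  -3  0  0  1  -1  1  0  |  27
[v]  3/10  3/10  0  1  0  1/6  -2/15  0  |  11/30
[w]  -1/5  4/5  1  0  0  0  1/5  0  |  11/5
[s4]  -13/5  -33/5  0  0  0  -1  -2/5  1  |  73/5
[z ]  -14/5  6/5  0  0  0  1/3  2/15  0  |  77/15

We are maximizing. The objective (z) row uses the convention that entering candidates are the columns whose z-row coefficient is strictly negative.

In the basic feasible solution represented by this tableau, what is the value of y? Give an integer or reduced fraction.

0

y is nonbasic (not in the basis column), so its value in the current BFS is 0.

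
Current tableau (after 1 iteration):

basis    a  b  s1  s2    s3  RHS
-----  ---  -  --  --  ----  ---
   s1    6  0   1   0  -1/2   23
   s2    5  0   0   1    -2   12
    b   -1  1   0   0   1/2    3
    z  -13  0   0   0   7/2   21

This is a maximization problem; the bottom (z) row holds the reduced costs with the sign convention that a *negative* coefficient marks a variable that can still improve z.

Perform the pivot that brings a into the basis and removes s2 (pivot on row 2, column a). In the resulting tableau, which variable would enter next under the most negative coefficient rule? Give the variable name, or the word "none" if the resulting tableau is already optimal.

Pivot element 5. New z-row = old z-row − (-13)·(row 2/5).
Updated z-row coefficients: a: 0, b: 0, s1: 0, s2: 13/5, s3: -17/10.
The most negative is -17/10 in column s3, so s3 would enter next.

s3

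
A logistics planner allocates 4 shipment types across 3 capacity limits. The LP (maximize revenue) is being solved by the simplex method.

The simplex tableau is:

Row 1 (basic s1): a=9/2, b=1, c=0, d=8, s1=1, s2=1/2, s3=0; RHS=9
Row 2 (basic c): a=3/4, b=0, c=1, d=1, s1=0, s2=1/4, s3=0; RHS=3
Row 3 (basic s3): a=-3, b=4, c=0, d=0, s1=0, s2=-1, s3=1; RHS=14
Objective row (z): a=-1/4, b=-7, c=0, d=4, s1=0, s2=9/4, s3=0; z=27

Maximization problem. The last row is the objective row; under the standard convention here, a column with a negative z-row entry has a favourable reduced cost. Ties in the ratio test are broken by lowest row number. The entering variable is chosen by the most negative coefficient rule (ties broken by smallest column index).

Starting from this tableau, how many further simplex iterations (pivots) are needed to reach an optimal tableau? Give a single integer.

2

pivot: b in, s3 out → z = 103/2
pivot: a in, s1 out → z = 2405/42
No improving column remains; optimal.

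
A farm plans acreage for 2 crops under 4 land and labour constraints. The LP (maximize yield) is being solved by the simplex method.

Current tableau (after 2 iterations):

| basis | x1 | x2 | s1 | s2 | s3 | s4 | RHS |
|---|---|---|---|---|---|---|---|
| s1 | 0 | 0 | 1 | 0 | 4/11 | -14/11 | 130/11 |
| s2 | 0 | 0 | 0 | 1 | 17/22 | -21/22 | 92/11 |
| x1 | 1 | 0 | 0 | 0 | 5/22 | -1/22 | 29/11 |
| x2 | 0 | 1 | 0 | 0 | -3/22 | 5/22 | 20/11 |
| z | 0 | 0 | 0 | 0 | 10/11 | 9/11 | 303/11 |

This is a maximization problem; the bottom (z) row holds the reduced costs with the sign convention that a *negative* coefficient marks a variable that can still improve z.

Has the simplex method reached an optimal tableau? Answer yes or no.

yes

No objective-row coefficient is strictly negative, so no entering variable exists; the tableau is optimal.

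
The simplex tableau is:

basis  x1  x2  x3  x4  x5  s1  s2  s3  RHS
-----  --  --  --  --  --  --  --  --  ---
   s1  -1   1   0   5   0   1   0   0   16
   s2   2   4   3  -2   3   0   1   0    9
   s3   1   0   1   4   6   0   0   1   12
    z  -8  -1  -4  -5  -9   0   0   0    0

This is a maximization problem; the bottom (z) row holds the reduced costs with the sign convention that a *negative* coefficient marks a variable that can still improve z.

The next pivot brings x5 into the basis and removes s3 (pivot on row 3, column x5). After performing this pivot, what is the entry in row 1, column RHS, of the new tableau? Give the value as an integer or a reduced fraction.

Pivot element is row 3, column x5: 6.
Normalize row 3: new (row 3, RHS) = 12/6 = 2.
row 1 ← row 1 − 0·(new row 3): 16 − 0·2 = 16.

16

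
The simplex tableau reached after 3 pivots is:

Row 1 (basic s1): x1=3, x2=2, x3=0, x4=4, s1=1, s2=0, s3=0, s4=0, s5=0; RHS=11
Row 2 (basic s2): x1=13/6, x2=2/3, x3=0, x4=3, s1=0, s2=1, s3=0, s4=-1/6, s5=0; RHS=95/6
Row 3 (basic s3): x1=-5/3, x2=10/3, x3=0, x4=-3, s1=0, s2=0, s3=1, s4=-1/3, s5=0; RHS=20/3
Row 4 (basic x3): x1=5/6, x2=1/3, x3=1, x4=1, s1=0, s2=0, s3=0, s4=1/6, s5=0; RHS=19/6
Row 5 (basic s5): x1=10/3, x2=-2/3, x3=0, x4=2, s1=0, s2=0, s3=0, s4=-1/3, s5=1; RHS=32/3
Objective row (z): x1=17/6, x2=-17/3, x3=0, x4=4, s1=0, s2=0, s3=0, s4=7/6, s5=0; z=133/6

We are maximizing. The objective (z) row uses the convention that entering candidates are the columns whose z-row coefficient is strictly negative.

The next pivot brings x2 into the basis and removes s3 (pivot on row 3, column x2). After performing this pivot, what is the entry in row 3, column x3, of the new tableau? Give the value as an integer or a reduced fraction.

0

Pivot element is row 3, column x2: 10/3.
Normalize row 3: new (row 3, x3) = 0/(10/3) = 0.
Row 3 is the pivot row, so the entry is 0.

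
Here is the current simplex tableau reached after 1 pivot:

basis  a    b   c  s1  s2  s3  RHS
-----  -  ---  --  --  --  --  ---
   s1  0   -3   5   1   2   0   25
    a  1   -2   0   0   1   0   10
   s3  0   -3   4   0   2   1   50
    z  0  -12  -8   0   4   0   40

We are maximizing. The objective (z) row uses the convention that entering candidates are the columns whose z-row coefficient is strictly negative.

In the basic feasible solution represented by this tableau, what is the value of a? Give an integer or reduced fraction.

10

a is basic (row 2); its value is the RHS of that row: 10.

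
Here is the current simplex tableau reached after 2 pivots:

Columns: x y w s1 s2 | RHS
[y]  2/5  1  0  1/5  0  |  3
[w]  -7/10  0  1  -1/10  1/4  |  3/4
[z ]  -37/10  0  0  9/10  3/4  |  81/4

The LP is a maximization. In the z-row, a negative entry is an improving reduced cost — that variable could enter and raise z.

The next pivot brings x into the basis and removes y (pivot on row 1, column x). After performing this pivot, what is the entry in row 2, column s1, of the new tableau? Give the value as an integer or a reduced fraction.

Pivot element is row 1, column x: 2/5.
Normalize row 1: new (row 1, s1) = (1/5)/(2/5) = 1/2.
row 2 ← row 2 − (-7/10)·(new row 1): -1/10 − (-7/10)·(1/2) = 1/4.

1/4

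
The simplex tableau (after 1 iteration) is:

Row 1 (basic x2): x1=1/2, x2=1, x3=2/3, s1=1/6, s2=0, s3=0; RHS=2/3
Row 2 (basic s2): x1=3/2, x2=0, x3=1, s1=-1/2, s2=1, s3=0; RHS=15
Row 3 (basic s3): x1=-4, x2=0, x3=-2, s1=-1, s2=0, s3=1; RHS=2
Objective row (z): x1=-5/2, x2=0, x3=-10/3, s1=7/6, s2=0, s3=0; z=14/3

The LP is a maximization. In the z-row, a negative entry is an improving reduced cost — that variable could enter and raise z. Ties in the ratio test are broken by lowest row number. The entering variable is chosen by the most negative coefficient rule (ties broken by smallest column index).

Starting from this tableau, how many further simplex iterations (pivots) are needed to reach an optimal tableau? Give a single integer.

1

pivot: x3 in, x2 out → z = 8
No improving column remains; optimal.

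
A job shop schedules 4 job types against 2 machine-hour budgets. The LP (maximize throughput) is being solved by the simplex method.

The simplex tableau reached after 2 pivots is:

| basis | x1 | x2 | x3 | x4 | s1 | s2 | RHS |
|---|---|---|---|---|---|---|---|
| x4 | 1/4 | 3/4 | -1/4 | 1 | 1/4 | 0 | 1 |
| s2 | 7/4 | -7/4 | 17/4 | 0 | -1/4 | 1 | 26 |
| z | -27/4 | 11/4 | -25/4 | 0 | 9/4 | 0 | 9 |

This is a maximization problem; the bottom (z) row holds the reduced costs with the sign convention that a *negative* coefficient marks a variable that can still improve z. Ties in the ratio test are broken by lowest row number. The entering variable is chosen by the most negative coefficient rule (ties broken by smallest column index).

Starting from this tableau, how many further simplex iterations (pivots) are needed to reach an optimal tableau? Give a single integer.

pivot: x1 in, x4 out → z = 36
pivot: x3 in, s2 out → z = 463/6
No improving column remains; optimal.

2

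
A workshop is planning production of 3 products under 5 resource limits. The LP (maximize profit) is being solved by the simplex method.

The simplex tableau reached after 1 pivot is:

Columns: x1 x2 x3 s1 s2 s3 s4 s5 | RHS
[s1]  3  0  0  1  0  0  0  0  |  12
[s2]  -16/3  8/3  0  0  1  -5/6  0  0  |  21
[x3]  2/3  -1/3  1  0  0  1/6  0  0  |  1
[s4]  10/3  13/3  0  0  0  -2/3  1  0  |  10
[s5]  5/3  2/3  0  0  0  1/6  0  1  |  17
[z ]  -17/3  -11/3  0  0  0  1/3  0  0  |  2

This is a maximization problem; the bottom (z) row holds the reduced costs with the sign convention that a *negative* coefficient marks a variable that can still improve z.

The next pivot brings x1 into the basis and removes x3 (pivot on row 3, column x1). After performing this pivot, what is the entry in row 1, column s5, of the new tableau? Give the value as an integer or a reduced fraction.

0

Pivot element is row 3, column x1: 2/3.
Normalize row 3: new (row 3, s5) = 0/(2/3) = 0.
row 1 ← row 1 − 3·(new row 3): 0 − 3·0 = 0.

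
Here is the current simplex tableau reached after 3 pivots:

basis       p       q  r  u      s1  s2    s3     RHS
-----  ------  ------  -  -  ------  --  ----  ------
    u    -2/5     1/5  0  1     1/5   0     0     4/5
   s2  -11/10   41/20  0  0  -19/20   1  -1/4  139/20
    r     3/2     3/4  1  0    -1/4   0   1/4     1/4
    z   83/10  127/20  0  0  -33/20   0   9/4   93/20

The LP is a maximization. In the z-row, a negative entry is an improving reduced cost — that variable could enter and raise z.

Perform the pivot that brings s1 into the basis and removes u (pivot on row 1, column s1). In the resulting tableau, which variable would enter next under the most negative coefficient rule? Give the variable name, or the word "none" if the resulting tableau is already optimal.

Pivot element 1/5. New z-row = old z-row − (-33/20)·(row 1/(1/5)).
Updated z-row coefficients: p: 5, q: 8, r: 0, u: 33/4, s1: 0, s2: 0, s3: 9/4.
No coefficient is strictly negative; the tableau after this pivot is optimal.

none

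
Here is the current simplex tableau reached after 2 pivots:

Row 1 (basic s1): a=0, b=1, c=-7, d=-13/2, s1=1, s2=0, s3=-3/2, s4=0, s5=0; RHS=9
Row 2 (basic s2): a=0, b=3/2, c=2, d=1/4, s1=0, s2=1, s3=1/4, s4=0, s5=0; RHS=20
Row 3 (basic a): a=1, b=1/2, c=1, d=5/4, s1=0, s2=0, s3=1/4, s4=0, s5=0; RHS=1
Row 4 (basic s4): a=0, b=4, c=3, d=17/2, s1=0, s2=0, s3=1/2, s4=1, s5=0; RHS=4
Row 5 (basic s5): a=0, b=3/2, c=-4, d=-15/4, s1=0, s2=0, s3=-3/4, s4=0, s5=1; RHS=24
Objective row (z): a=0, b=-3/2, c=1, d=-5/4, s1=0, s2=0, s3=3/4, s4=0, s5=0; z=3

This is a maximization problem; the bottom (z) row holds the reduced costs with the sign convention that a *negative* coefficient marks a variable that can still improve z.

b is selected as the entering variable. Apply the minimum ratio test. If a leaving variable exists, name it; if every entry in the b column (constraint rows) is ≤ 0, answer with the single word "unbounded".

s4

Ratios: row 1 (s1): 9/1 = 9; row 2 (s2): 20/(3/2) = 40/3; row 3 (a): 1/(1/2) = 2; row 4 (s4): 4/4 = 1; row 5 (s5): 24/(3/2) = 16.
Minimum ratio is in the s4 row, so s4 leaves.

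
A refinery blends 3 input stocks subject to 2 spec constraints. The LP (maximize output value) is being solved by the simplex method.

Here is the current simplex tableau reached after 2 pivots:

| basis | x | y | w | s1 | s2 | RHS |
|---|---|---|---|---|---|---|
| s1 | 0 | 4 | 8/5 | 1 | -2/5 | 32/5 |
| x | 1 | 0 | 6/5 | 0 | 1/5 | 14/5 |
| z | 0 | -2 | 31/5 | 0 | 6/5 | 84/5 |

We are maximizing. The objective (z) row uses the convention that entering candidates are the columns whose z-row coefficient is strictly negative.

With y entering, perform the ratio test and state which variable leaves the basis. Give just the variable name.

Ratios: row 1 (s1): (32/5)/4 = 8/5; row 2 (x): entry 0 ≤ 0, skip.
Minimum ratio 8/5 is in the s1 row, so s1 leaves.

s1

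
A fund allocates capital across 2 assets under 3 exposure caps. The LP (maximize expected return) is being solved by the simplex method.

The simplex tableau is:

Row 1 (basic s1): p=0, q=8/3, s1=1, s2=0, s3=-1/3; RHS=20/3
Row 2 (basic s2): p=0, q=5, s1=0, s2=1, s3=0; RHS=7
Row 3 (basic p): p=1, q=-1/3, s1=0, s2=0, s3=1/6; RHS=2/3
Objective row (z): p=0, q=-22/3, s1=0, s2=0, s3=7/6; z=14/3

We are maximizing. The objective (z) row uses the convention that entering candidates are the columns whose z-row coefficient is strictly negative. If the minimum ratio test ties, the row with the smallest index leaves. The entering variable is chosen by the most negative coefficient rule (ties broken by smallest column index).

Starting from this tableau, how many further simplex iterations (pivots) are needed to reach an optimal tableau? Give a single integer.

pivot: q in, s2 out → z = 224/15
No improving column remains; optimal.

1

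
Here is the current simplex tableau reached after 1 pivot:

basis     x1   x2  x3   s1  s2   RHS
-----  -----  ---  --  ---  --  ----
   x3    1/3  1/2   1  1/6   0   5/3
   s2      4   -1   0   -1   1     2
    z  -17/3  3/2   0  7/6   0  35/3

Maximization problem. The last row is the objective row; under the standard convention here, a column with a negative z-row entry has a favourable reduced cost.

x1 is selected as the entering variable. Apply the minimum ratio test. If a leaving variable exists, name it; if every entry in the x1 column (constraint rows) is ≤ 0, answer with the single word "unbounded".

s2

Ratios: row 1 (x3): (5/3)/(1/3) = 5; row 2 (s2): 2/4 = 1/2.
Minimum ratio is in the s2 row, so s2 leaves.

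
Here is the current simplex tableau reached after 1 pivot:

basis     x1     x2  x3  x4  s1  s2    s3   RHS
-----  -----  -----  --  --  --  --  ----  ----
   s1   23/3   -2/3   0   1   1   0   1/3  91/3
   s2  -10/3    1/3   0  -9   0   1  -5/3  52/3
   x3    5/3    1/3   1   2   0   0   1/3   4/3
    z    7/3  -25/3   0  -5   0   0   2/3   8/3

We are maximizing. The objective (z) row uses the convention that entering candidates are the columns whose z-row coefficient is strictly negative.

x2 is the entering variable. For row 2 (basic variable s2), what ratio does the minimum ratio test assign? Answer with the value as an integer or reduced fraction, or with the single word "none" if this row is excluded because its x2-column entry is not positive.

Ratio = RHS / (x2 entry) = (52/3) / (1/3) = 52.

52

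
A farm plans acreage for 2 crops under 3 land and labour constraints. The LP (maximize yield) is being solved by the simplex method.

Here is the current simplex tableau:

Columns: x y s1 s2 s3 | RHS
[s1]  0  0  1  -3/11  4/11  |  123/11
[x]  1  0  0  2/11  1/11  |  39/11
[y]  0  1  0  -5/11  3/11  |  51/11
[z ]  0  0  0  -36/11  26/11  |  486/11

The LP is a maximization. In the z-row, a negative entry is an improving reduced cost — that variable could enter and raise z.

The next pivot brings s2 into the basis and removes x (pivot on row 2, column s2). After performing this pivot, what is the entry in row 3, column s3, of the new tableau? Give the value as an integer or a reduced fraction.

Pivot element is row 2, column s2: 2/11.
Normalize row 2: new (row 2, s3) = (1/11)/(2/11) = 1/2.
row 3 ← row 3 − (-5/11)·(new row 2): 3/11 − (-5/11)·(1/2) = 1/2.

1/2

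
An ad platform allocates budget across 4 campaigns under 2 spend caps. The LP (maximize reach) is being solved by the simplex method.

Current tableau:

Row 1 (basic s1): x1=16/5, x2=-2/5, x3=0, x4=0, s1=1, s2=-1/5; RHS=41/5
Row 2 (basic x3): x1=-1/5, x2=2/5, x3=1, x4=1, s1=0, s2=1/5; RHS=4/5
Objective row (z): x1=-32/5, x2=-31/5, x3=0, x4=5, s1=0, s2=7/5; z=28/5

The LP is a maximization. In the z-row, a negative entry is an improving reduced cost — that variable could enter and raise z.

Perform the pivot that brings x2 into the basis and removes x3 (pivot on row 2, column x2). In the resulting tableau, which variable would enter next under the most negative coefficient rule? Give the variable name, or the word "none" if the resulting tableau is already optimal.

Pivot element 2/5. New z-row = old z-row − (-31/5)·(row 2/(2/5)).
Updated z-row coefficients: x1: -19/2, x2: 0, x3: 31/2, x4: 41/2, s1: 0, s2: 9/2.
The most negative is -19/2 in column x1, so x1 would enter next.

x1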